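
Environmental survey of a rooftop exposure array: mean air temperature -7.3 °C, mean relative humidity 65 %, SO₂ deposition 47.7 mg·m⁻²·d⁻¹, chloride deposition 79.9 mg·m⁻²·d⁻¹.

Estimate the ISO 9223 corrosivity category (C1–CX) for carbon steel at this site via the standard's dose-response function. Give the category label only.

carbon steel: T≤10 °C ⇒ hinge +0.150·(-7.3−10) = -2.5950
  SO₂ term: 1.77·47.7^0.52·exp(0.02·65-2.5950) = 3.617
  Sd branch = 0.102·Sd^0.62·e^(0.033·RH+0.04·T) = 9.838 μm/a
  r_corr = 3.617 + 9.838 = 13.46 μm/a
ISO 9223 Table 2 (carbon steel): 1.3 < 13.5 ≤ 25 μm/a ⇒ C2

C2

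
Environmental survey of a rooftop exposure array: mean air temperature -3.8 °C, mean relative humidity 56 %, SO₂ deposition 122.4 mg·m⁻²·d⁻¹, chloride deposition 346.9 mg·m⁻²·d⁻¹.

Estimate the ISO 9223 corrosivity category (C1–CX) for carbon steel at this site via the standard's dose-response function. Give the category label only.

carbon steel: temperature factor f = +0.150·(-13.8) = -2.0700
  SO₂ term: 1.77·122.4^0.52·exp(0.02·56-2.0700) = 8.338
  Cl⁻ term: 0.102·346.9^0.62·exp(0.033·56+0.04·-3.8) = 20.9
  r_corr = 8.338 + 20.9 = 29.23 μm/a
29.2 μm/a falls in (25, 50] for carbon steel → category C3

C3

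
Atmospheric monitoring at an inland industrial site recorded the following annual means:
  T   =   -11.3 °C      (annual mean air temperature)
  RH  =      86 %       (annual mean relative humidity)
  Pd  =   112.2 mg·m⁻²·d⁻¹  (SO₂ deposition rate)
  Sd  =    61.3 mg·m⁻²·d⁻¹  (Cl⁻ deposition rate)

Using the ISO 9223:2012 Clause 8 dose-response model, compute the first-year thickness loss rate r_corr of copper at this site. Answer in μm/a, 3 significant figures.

copper: temperature factor f = +0.126·(-21.3) = -2.6838
  Pd branch = 0.0053·Pd^0.26·e^(0.059·RH+f) = 0.1974 μm/a
  Cl⁻ term: 0.01025·61.3^0.27·exp(0.036·86+0.049·-11.3) = 0.3958
  r_corr = 0.1974 + 0.3958 = 0.5932 μm/a

r_corr = 0.593 μm/a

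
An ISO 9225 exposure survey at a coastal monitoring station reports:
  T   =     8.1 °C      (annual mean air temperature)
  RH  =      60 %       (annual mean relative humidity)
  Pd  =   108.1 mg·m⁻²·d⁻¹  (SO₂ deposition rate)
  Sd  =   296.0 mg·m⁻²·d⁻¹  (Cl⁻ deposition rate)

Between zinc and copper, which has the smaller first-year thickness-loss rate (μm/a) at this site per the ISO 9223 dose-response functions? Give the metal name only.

copper

zinc: T≤10 °C ⇒ hinge +0.038·(8.1−10) = -0.0722
  sulphur-dioxide contribution → 1.489 μm/a
  chloride contribution → 1.443 μm/a
  total first-year rate 2.931 μm/a
copper: temperature factor f = +0.126·(-1.9) = -0.2394
  sulphur-dioxide contribution → 0.4859 μm/a
  chloride contribution → 0.6144 μm/a
  total first-year rate 1.1 μm/a
Ordering by μm/a: zinc (2.93) > copper (1.1)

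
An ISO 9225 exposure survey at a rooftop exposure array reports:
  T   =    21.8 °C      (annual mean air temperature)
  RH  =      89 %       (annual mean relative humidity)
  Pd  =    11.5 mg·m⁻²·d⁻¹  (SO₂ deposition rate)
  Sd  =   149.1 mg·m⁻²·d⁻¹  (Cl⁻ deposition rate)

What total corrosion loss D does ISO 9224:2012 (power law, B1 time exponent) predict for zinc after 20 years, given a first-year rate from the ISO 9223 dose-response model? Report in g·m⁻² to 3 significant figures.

D(20) = 402 g·m⁻²

zinc: f(T) = -0.071·(T−10) [T>10 °C] = -0.8378
  Pd branch = 0.0129·Pd^0.44·e^(0.046·RH+f) = 0.9805 μm/a
  Sd branch = 0.0175·Sd^0.57·e^(0.008·RH+0.085·T) = 3.944 μm/a
  sum: 0.9805 + 3.944 → r_corr = 4.924 μm/a
ISO 9224: D(t) = r_corr · t^b with b = 0.813 (zinc, B1)
  D(20) = 4.924 × 20^0.813 = 4.924 × 11.42 = 56.24 μm
  Mass loss = 56.24 μm × 7.14 g/cm³ = 401.6 g·m⁻²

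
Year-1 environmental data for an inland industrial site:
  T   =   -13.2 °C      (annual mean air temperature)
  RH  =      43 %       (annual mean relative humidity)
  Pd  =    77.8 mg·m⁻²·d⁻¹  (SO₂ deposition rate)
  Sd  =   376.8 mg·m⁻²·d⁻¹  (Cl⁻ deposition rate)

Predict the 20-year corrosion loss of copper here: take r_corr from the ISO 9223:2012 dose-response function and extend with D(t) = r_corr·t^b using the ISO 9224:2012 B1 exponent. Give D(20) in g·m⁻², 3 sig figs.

copper: T≤10 °C ⇒ hinge +0.126·(-13.2−10) = -2.9232
  Pd branch = 0.0053·Pd^0.26·e^(0.059·RH+f) = 0.01117 μm/a
  Cl⁻ term: 0.01025·376.8^0.27·exp(0.036·43+0.049·-13.2) = 0.1252
  r_corr = 0.01117 + 0.1252 = 0.1364 μm/a
Power-law: D(20) = r_corr · 20^0.667
  D(20) = 0.1364 × 20^0.667 = 0.1364 × 7.375 = 1.006 μm
  Mass loss = 1.006 μm × 8.96 g/cm³ = 9.013 g·m⁻²

D(20) = 9.01 g·m⁻²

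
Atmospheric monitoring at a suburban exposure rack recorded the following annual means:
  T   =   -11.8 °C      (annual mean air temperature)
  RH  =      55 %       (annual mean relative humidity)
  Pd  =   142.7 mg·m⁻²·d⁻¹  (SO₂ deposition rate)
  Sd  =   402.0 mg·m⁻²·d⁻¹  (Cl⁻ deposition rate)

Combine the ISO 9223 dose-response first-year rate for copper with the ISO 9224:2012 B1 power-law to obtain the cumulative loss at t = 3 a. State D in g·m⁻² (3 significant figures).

D(3) = 4.51 g·m⁻²

copper: T≤10 °C ⇒ hinge +0.126·(-11.8−10) = -2.7468
  SO₂ term: 0.0053·142.7^0.26·exp(0.059·55-2.7468) = 0.03168
  Cl⁻ term: 0.01025·402.0^0.27·exp(0.036·55+0.049·-11.8) = 0.2102
  sum: 0.03168 + 0.2102 → r_corr = 0.2419 μm/a
Power-law: D(3) = r_corr · 3^0.667
  D(3) = 0.2419 × 3^0.667 = 0.2419 × 2.081 = 0.5033 μm
  Mass loss = 0.5033 μm × 8.96 g/cm³ = 4.51 g·m⁻²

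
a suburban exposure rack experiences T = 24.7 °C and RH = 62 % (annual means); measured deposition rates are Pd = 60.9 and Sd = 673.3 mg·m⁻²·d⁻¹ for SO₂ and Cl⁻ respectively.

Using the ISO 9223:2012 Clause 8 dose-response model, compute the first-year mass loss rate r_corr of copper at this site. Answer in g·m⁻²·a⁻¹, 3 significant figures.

r_corr = 18.3 g·m⁻²·a⁻¹

copper: T>10 °C ⇒ hinge -0.080·(24.7−10) = -1.1760
  Pd branch = 0.0053·Pd^0.26·e^(0.059·RH+f) = 0.1846 μm/a
  Cl⁻ term: 0.01025·673.3^0.27·exp(0.036·62+0.049·24.7) = 1.859
  sum: 0.1846 + 1.859 → r_corr = 2.044 μm/a
Convert to mass loss: 2.044 μm/a × 8.96 g/cm³ = 18.31 g·m⁻²·a⁻¹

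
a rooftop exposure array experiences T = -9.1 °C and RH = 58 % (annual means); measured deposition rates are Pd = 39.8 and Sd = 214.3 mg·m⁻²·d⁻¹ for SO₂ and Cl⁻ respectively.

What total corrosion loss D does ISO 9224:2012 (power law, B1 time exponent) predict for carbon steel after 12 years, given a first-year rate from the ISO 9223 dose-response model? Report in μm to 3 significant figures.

carbon steel: temperature factor f = +0.150·(-19.1) = -2.8650
  Pd branch = 1.77·Pd^0.52·e^(0.02·RH+f) = 2.185 μm/a
  Cl⁻ term: 0.102·214.3^0.62·exp(0.033·58+0.04·-9.1) = 13.4
  sum: 2.185 + 13.4 → r_corr = 15.58 μm/a
ISO 9224: D(t) = r_corr · t^b with b = 0.523 (carbon steel, B1)
  D(12) = 15.58 × 12^0.523 = 15.58 × 3.668 = 57.15 μm

D(12) = 57.2 μm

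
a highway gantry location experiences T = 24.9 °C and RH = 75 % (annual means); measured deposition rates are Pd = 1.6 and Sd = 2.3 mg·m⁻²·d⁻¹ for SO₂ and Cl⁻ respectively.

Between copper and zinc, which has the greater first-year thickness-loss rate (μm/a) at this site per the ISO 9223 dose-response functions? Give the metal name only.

copper

copper: f(T) = -0.080·(T−10) [T>10 °C] = -1.1920
  Pd branch = 0.0053·Pd^0.26·e^(0.059·RH+f) = 0.1519 μm/a
  Cl⁻ term: 0.01025·2.3^0.27·exp(0.036·75+0.049·24.9) = 0.6469
  sum: 0.1519 + 0.6469 → r_corr = 0.7988 μm/a
zinc: temperature factor f = -0.071·(14.9) = -1.0579
  SO₂ term: 0.0129·1.6^0.44·exp(0.046·75-1.0579) = 0.1735
  Cl⁻ term: 0.0175·2.3^0.57·exp(0.008·75+0.085·24.9) = 0.4256
  r_corr = 0.1735 + 0.4256 = 0.5991 μm/a
Ordering by μm/a: copper (0.799) > zinc (0.599)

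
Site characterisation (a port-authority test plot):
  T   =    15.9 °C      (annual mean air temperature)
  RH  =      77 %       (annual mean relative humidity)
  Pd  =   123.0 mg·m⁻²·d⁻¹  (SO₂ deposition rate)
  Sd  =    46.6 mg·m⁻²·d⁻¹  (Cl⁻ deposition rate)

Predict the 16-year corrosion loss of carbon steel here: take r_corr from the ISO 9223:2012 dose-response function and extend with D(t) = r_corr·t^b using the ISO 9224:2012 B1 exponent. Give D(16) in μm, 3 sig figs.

D(16) = 425 μm

carbon steel: temperature factor f = -0.054·(5.9) = -0.3186
  Pd branch = 1.77·Pd^0.52·e^(0.02·RH+f) = 73.31 μm/a
  Cl⁻ term: 0.102·46.6^0.62·exp(0.033·77+0.04·15.9) = 26.47
  sum: 73.31 + 26.47 → r_corr = 99.78 μm/a
ISO 9224: D(t) = r_corr · t^b with b = 0.523 (carbon steel, B1)
  D(16) = 99.78 × 16^0.523 = 99.78 × 4.263 = 425.4 μm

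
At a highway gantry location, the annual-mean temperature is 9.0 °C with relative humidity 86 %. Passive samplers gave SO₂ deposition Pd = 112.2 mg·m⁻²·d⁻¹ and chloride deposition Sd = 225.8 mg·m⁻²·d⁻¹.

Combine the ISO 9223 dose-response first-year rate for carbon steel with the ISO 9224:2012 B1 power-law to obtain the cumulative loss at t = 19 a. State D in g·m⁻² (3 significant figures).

D(19) = 6.26e+03 g·m⁻²

carbon steel: f(T) = +0.150·(T−10) [T≤10 °C] = -0.1500
  SO₂ term: 1.77·112.2^0.52·exp(0.02·86-0.1500) = 99.04
  Cl⁻ term: 0.102·225.8^0.62·exp(0.033·86+0.04·9.0) = 71.91
  r_corr = 99.04 + 71.91 = 170.9 μm/a
Power-law: D(19) = r_corr · 19^0.523
  D(19) = 170.9 × 19^0.523 = 170.9 × 4.664 = 797.4 μm
  Mass loss = 797.4 μm × 7.85 g/cm³ = 6259 g·m⁻²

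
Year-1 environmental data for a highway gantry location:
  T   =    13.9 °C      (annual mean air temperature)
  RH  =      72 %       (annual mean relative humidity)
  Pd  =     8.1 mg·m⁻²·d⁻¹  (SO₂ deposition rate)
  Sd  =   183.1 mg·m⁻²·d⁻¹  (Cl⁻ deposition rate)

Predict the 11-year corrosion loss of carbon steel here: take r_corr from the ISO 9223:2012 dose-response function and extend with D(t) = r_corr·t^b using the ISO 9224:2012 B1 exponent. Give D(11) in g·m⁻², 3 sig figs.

carbon steel: temperature factor f = -0.054·(3.9) = -0.2106
  Pd branch = 1.77·Pd^0.52·e^(0.02·RH+f) = 17.96 μm/a
  Cl⁻ term: 0.102·183.1^0.62·exp(0.033·72+0.04·13.9) = 48.4
  sum: 17.96 + 48.4 → r_corr = 66.36 μm/a
Long-term exponent b (ISO 9224 Table 2, B1) = 0.523
  D(11) = 66.36 × 11^0.523 = 66.36 × 3.505 = 232.6 μm
  Mass loss = 232.6 μm × 7.85 g/cm³ = 1826 g·m⁻²

D(11) = 1.83e+03 g·m⁻²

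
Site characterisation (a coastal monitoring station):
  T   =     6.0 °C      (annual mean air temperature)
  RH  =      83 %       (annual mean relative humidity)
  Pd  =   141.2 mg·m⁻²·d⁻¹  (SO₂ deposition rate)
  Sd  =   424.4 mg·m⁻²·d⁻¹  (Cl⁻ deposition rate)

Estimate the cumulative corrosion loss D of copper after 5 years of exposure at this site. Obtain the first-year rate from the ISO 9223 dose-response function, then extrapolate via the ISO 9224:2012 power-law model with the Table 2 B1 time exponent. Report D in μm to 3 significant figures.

D(5) = 8.63 μm

copper: temperature factor f = +0.126·(-4.0) = -0.5040
  SO₂ term: 0.0053·141.2^0.26·exp(0.059·83-0.5040) = 1.553
  Cl⁻ term: 0.01025·424.4^0.27·exp(0.036·83+0.049·6.0) = 1.398
  r_corr = 1.553 + 1.398 = 2.951 μm/a
Long-term exponent b (ISO 9224 Table 2, B1) = 0.667
  D(5) = 2.951 × 5^0.667 = 2.951 × 2.926 = 8.633 μm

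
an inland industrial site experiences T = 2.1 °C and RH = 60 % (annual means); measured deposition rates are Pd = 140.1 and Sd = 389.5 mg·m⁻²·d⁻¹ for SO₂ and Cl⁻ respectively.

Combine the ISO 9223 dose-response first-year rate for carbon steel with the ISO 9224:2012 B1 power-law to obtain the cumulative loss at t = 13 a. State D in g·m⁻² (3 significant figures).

carbon steel: temperature factor f = +0.150·(-7.9) = -1.1850
  SO₂ term: 1.77·140.1^0.52·exp(0.02·60-1.1850) = 23.48
  Sd branch = 0.102·Sd^0.62·e^(0.033·RH+0.04·T) = 32.44 μm/a
  r_corr = 23.48 + 32.44 = 55.92 μm/a
ISO 9224: D(t) = r_corr · t^b with b = 0.523 (carbon steel, B1)
  D(13) = 55.92 × 13^0.523 = 55.92 × 3.825 = 213.9 μm
  Mass loss = 213.9 μm × 7.85 g/cm³ = 1679 g·m⁻²

D(13) = 1.68e+03 g·m⁻²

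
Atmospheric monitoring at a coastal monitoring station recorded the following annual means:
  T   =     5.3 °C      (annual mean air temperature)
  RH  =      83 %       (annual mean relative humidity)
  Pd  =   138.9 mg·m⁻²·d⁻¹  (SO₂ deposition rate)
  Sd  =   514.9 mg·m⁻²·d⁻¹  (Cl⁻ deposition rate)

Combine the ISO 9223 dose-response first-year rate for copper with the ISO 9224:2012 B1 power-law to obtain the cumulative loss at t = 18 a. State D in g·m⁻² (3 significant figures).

D(18) = 175 g·m⁻²

copper: f(T) = +0.126·(T−10) [T≤10 °C] = -0.5922
  Pd branch = 0.0053·Pd^0.26·e^(0.059·RH+f) = 1.416 μm/a
  Cl⁻ term: 0.01025·514.9^0.27·exp(0.036·83+0.049·5.3) = 1.423
  r_corr = 1.416 + 1.423 = 2.839 μm/a
ISO 9224: D(t) = r_corr · t^b with b = 0.667 (copper, B1)
  D(18) = 2.839 × 18^0.667 = 2.839 × 6.875 = 19.52 μm
  Mass loss = 19.52 μm × 8.96 g/cm³ = 174.9 g·m⁻²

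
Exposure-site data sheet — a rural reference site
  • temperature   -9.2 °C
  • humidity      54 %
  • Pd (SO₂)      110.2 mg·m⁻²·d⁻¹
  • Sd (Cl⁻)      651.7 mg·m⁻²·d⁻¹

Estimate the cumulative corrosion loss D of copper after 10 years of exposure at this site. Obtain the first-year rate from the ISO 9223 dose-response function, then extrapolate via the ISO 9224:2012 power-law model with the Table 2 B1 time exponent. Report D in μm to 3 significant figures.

copper: f(T) = +0.126·(T−10) [T≤10 °C] = -2.4192
  sulphur-dioxide contribution → 0.03875 μm/a
  chloride contribution → 0.2624 μm/a
  ⇒ r_corr(copper) = 0.3012 μm/a
Power-law: D(10) = r_corr · 10^0.667
  D(10) = 0.3012 × 10^0.667 = 0.3012 × 4.645 = 1.399 μm

D(10) = 1.40 μm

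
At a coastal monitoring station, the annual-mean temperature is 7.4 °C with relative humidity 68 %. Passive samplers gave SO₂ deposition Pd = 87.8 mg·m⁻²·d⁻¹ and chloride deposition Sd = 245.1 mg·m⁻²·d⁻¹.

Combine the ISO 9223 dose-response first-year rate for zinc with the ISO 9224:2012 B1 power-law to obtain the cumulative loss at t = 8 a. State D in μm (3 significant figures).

zinc: temperature factor f = +0.038·(-2.6) = -0.0988
  sulphur-dioxide contribution → 1.911 μm/a
  chloride contribution → 1.301 μm/a
  ⇒ r_corr(zinc) = 3.212 μm/a
Power-law: D(8) = r_corr · 8^0.813
  D(8) = 3.212 × 8^0.813 = 3.212 × 5.423 = 17.42 μm

D(8) = 17.4 μm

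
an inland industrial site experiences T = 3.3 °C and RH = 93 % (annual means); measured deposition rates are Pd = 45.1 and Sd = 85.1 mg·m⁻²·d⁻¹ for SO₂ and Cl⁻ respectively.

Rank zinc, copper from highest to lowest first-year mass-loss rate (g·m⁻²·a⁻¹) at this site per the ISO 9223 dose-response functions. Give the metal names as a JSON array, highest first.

zinc: temperature factor f = +0.038·(-6.7) = -0.2546
  sulphur-dioxide contribution → 3.853 μm/a
  chloride contribution → 0.6138 μm/a
  total first-year rate 4.467 μm/a
  mass loss = 4.467 μm/a × 7.14 g/cm³ = 31.89 g·m⁻²·a⁻¹
copper: T≤10 °C ⇒ hinge +0.126·(3.3−10) = -0.8442
  sulphur-dioxide contribution → 1.482 μm/a
  chloride contribution → 1.138 μm/a
  total first-year rate 2.619 μm/a
  mass loss = 2.619 μm/a × 8.96 g/cm³ = 23.47 g·m⁻²·a⁻¹
Ordering by g·m⁻²·a⁻¹: zinc (31.9) > copper (23.5)

["zinc", "copper"]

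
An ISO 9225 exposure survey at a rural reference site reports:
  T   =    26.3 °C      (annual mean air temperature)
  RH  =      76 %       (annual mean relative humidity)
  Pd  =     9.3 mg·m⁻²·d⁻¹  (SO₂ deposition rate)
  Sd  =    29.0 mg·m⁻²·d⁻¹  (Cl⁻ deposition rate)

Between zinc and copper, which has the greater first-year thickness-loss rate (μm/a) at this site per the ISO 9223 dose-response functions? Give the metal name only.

zinc

zinc: T>10 °C ⇒ hinge -0.071·(26.3−10) = -1.1573
  SO₂ term: 0.0129·9.3^0.44·exp(0.046·76-1.1573) = 0.3568
  Cl⁻ term: 0.0175·29.0^0.57·exp(0.008·76+0.085·26.3) = 2.049
  sum: 0.3568 + 2.049 → r_corr = 2.406 μm/a
copper: temperature factor f = -0.080·(16.3) = -1.3040
  SO₂ term: 0.0053·9.3^0.26·exp(0.059·76-1.3040) = 0.2276
  Sd branch = 0.01025·Sd^0.27·e^(0.036·RH+0.049·T) = 1.424 μm/a
  sum: 0.2276 + 1.424 → r_corr = 1.651 μm/a
Ordering by μm/a: zinc (2.41) > copper (1.65)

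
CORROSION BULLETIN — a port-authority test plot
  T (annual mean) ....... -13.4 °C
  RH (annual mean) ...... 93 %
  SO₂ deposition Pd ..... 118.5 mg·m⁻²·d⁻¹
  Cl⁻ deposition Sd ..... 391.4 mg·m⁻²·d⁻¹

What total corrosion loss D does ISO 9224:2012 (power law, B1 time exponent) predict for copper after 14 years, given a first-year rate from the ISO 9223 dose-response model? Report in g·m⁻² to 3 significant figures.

D(14) = 51.6 g·m⁻²

copper: temperature factor f = +0.126·(-23.4) = -2.9484
  sulphur-dioxide contribution → 0.2322 μm/a
  chloride contribution → 0.7579 μm/a
  ⇒ r_corr(copper) = 0.9901 μm/a
Power-law: D(14) = r_corr · 14^0.667
  D(14) = 0.9901 × 14^0.667 = 0.9901 × 5.814 = 5.756 μm
  Mass loss = 5.756 μm × 8.96 g/cm³ = 51.58 g·m⁻²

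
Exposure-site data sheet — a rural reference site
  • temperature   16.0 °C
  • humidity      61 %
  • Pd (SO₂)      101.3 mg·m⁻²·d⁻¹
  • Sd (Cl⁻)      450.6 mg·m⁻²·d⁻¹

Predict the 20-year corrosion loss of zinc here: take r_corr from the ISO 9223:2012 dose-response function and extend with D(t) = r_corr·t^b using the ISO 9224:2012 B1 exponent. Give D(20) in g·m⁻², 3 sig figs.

D(20) = 382 g·m⁻²

zinc: T>10 °C ⇒ hinge -0.071·(16.0−10) = -0.4260
  sulphur-dioxide contribution → 1.063 μm/a
  chloride contribution → 3.616 μm/a
  total first-year rate 4.68 μm/a
Long-term exponent b (ISO 9224 Table 2, B1) = 0.813
  D(20) = 4.68 × 20^0.813 = 4.68 × 11.42 = 53.45 μm
  Mass loss = 53.45 μm × 7.14 g/cm³ = 381.6 g·m⁻²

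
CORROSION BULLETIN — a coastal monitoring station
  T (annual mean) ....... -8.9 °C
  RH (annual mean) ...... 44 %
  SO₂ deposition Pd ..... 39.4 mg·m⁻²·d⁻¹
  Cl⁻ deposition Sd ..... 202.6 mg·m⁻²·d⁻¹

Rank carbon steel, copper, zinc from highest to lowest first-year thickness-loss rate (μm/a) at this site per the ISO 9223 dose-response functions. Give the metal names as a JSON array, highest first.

["carbon steel", "zinc", "copper"]

carbon steel: temperature factor f = +0.150·(-18.9) = -2.8350
  SO₂ term: 1.77·39.4^0.52·exp(0.02·44-2.8350) = 1.693
  Sd branch = 0.102·Sd^0.62·e^(0.033·RH+0.04·T) = 8.217 μm/a
  r_corr = 1.693 + 8.217 = 9.91 μm/a
copper: f(T) = +0.126·(T−10) [T≤10 °C] = -2.3814
  Pd branch = 0.0053·Pd^0.26·e^(0.059·RH+f) = 0.01707 μm/a
  Cl⁻ term: 0.01025·202.6^0.27·exp(0.036·44+0.049·-8.9) = 0.1355
  sum: 0.01707 + 0.1355 → r_corr = 0.1526 μm/a
zinc: temperature factor f = +0.038·(-18.9) = -0.7182
  SO₂ term: 0.0129·39.4^0.44·exp(0.046·44-0.7182) = 0.2397
  Sd branch = 0.0175·Sd^0.57·e^(0.008·RH+0.085·T) = 0.2411 μm/a
  r_corr = 0.2397 + 0.2411 = 0.4808 μm/a
Ordering by μm/a: carbon steel (9.91) > zinc (0.481) > copper (0.153)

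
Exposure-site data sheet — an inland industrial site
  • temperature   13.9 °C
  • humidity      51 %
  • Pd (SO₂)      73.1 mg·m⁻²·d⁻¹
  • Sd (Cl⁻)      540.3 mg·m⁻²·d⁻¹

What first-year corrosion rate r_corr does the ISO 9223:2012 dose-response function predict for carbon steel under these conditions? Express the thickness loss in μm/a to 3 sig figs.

r_corr = 84.4 μm/a

carbon steel: T>10 °C ⇒ hinge -0.054·(13.9−10) = -0.2106
  Pd branch = 1.77·Pd^0.52·e^(0.02·RH+f) = 37.04 μm/a
  Cl⁻ term: 0.102·540.3^0.62·exp(0.033·51+0.04·13.9) = 47.34
  sum: 37.04 + 47.34 → r_corr = 84.38 μm/a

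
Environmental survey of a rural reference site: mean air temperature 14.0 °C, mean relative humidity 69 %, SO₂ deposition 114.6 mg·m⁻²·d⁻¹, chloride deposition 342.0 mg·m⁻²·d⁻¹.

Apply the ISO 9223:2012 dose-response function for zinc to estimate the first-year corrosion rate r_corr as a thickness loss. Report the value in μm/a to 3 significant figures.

r_corr = 4.65 μm/a

zinc: f(T) = -0.071·(T−10) [T>10 °C] = -0.2840
  Pd branch = 0.0129·Pd^0.44·e^(0.046·RH+f) = 1.87 μm/a
  Sd branch = 0.0175·Sd^0.57·e^(0.008·RH+0.085·T) = 2.78 μm/a
  sum: 1.87 + 2.78 → r_corr = 4.649 μm/a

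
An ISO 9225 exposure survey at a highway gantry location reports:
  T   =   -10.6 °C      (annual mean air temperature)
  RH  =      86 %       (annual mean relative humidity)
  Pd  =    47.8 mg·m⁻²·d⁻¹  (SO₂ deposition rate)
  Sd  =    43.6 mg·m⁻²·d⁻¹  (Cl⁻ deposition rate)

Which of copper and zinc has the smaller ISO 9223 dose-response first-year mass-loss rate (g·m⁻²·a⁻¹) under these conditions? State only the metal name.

copper

copper: f(T) = +0.126·(T−10) [T≤10 °C] = -2.5956
  Pd branch = 0.0053·Pd^0.26·e^(0.059·RH+f) = 0.1727 μm/a
  Sd branch = 0.01025·Sd^0.27·e^(0.036·RH+0.049·T) = 0.3736 μm/a
  r_corr = 0.1727 + 0.3736 = 0.5463 μm/a
  mass loss = 0.5463 μm/a × 8.96 g/cm³ = 4.895 g·m⁻²·a⁻¹
zinc: f(T) = +0.038·(T−10) [T≤10 °C] = -0.7828
  Pd branch = 0.0129·Pd^0.44·e^(0.046·RH+f) = 1.689 μm/a
  Cl⁻ term: 0.0175·43.6^0.57·exp(0.008·86+0.085·-10.6) = 0.1216
  r_corr = 1.689 + 0.1216 = 1.811 μm/a
  mass loss = 1.811 μm/a × 7.14 g/cm³ = 12.93 g·m⁻²·a⁻¹
Ordering by g·m⁻²·a⁻¹: zinc (12.9) > copper (4.89)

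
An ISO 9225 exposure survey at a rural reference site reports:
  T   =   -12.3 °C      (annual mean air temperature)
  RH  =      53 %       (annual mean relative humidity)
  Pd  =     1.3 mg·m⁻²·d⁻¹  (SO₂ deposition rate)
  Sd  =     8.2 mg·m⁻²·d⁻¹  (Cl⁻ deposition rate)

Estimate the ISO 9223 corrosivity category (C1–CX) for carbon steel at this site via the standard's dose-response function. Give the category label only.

carbon steel: f(T) = +0.150·(T−10) [T≤10 °C] = -3.3450
  Pd branch = 1.77·Pd^0.52·e^(0.02·RH+f) = 0.2065 μm/a
  Sd branch = 0.102·Sd^0.62·e^(0.033·RH+0.04·T) = 1.322 μm/a
  r_corr = 0.2065 + 1.322 = 1.528 μm/a
1.53 μm/a falls in (1.3, 25] for carbon steel → category C2

C2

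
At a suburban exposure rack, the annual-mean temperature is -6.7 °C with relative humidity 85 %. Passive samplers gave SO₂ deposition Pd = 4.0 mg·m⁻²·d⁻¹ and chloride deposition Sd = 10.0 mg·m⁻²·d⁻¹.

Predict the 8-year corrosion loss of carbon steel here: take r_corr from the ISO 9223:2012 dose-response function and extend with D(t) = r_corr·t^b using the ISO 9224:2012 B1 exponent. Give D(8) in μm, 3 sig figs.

carbon steel: f(T) = +0.150·(T−10) [T≤10 °C] = -2.5050
  Pd branch = 1.77·Pd^0.52·e^(0.02·RH+f) = 1.627 μm/a
  Cl⁻ term: 0.102·10.0^0.62·exp(0.033·85+0.04·-6.7) = 5.375
  r_corr = 1.627 + 5.375 = 7.003 μm/a
Power-law: D(8) = r_corr · 8^0.523
  D(8) = 7.003 × 8^0.523 = 7.003 × 2.967 = 20.78 μm

D(8) = 20.8 μm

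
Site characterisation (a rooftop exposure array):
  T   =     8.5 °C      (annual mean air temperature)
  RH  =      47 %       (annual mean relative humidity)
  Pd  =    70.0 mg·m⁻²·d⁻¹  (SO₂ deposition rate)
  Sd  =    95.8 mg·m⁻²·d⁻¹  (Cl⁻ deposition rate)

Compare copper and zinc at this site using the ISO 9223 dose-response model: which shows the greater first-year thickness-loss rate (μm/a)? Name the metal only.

zinc

copper: T≤10 °C ⇒ hinge +0.126·(8.5−10) = -0.1890
  Pd branch = 0.0053·Pd^0.26·e^(0.059·RH+f) = 0.2119 μm/a
  Cl⁻ term: 0.01025·95.8^0.27·exp(0.036·47+0.049·8.5) = 0.2893
  sum: 0.2119 + 0.2893 → r_corr = 0.5013 μm/a
zinc: temperature factor f = +0.038·(-1.5) = -0.0570
  SO₂ term: 0.0129·70.0^0.44·exp(0.046·47-0.0570) = 0.6865
  Cl⁻ term: 0.0175·95.8^0.57·exp(0.008·47+0.085·8.5) = 0.7071
  r_corr = 0.6865 + 0.7071 = 1.394 μm/a
Ordering by μm/a: zinc (1.39) > copper (0.501)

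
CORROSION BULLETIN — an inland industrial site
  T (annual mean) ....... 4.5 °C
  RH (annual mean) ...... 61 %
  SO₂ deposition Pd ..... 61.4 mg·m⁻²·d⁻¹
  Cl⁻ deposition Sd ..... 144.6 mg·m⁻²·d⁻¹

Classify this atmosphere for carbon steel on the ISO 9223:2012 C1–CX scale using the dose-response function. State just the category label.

C3

carbon steel: T≤10 °C ⇒ hinge +0.150·(4.5−10) = -0.8250
  SO₂ term: 1.77·61.4^0.52·exp(0.02·61-0.8250) = 22.35
  Sd branch = 0.102·Sd^0.62·e^(0.033·RH+0.04·T) = 19.97 μm/a
  sum: 22.35 + 19.97 → r_corr = 42.32 μm/a
42.3 μm/a falls in (25, 50] for carbon steel → category C3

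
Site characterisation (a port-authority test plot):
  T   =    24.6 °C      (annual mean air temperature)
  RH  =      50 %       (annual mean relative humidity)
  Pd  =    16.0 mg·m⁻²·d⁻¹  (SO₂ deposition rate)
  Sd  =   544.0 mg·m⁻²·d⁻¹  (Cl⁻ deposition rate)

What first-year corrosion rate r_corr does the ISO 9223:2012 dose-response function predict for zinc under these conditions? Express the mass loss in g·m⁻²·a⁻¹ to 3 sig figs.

zinc: temperature factor f = -0.071·(14.6) = -1.0366
  Pd branch = 0.0129·Pd^0.44·e^(0.046·RH+f) = 0.1546 μm/a
  Sd branch = 0.0175·Sd^0.57·e^(0.008·RH+0.085·T) = 7.659 μm/a
  sum: 0.1546 + 7.659 → r_corr = 7.813 μm/a
Convert to mass loss: 7.813 μm/a × 7.14 g/cm³ = 55.79 g·m⁻²·a⁻¹

r_corr = 55.8 g·m⁻²·a⁻¹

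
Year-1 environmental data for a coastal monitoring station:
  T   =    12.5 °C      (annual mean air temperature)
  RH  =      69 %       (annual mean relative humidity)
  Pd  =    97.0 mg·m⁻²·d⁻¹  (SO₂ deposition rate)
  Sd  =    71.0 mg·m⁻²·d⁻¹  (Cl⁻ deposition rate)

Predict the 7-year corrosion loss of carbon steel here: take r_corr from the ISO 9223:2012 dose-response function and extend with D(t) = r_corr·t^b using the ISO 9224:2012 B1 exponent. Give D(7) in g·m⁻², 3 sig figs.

carbon steel: T>10 °C ⇒ hinge -0.054·(12.5−10) = -0.1350
  Pd branch = 1.77·Pd^0.52·e^(0.02·RH+f) = 66.34 μm/a
  Sd branch = 0.102·Sd^0.62·e^(0.033·RH+0.04·T) = 23.04 μm/a
  r_corr = 66.34 + 23.04 = 89.38 μm/a
Power-law: D(7) = r_corr · 7^0.523
  D(7) = 89.38 × 7^0.523 = 89.38 × 2.767 = 247.3 μm
  Mass loss = 247.3 μm × 7.85 g/cm³ = 1941 g·m⁻²

D(7) = 1.94e+03 g·m⁻²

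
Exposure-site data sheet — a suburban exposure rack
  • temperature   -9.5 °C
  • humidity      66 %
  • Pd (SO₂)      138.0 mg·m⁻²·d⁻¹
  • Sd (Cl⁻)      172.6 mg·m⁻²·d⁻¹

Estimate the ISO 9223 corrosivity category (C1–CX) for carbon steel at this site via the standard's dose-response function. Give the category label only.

C2

carbon steel: T≤10 °C ⇒ hinge +0.150·(-9.5−10) = -2.9250
  Pd branch = 1.77·Pd^0.52·e^(0.02·RH+f) = 4.61 μm/a
  Sd branch = 0.102·Sd^0.62·e^(0.033·RH+0.04·T) = 15.01 μm/a
  r_corr = 4.61 + 15.01 = 19.62 μm/a
ISO 9223 Table 2 (carbon steel): 1.3 < 19.6 ≤ 25 μm/a ⇒ C2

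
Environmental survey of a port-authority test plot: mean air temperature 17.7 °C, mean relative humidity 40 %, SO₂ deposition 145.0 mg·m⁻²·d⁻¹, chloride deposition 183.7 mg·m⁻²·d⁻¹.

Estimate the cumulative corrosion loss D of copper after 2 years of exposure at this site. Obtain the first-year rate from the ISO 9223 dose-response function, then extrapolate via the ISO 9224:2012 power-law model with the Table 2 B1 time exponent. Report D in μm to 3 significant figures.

copper: temperature factor f = -0.080·(7.7) = -0.6160
  Pd branch = 0.0053·Pd^0.26·e^(0.059·RH+f) = 0.1106 μm/a
  Sd branch = 0.01025·Sd^0.27·e^(0.036·RH+0.049·T) = 0.4208 μm/a
  r_corr = 0.1106 + 0.4208 = 0.5314 μm/a
Power-law: D(2) = r_corr · 2^0.667
  D(2) = 0.5314 × 2^0.667 = 0.5314 × 1.588 = 0.8437 μm

D(2) = 0.844 μm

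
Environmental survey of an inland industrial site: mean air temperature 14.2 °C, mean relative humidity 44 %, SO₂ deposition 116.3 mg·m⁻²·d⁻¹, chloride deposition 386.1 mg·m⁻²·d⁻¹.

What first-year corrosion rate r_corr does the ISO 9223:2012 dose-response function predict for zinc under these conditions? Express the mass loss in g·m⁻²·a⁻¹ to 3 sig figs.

zinc: T>10 °C ⇒ hinge -0.071·(14.2−10) = -0.2982
  SO₂ term: 0.0129·116.3^0.44·exp(0.046·44-0.2982) = 0.5874
  Cl⁻ term: 0.0175·386.1^0.57·exp(0.008·44+0.085·14.2) = 2.48
  r_corr = 0.5874 + 2.48 = 3.068 μm/a
Convert to mass loss: 3.068 μm/a × 7.14 g/cm³ = 21.9 g·m⁻²·a⁻¹

r_corr = 21.9 g·m⁻²·a⁻¹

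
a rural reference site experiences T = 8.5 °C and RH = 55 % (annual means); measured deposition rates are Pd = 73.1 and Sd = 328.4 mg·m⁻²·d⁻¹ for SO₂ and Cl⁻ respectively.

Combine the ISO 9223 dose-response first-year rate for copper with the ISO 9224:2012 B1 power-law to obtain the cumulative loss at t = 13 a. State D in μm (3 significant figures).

D(13) = 4.88 μm

copper: temperature factor f = +0.126·(-1.5) = -0.1890
  Pd branch = 0.0053·Pd^0.26·e^(0.059·RH+f) = 0.3436 μm/a
  Cl⁻ term: 0.01025·328.4^0.27·exp(0.036·55+0.049·8.5) = 0.5382
  r_corr = 0.3436 + 0.5382 = 0.8818 μm/a
Long-term exponent b (ISO 9224 Table 2, B1) = 0.667
  D(13) = 0.8818 × 13^0.667 = 0.8818 × 5.534 = 4.88 μm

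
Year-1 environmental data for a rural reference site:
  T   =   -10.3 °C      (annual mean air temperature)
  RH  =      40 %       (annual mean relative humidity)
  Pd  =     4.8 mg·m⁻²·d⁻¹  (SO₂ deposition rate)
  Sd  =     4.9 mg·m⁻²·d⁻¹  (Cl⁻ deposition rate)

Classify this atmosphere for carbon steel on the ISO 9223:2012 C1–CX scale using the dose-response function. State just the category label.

carbon steel: f(T) = +0.150·(T−10) [T≤10 °C] = -3.0450
  SO₂ term: 1.77·4.8^0.52·exp(0.02·40-3.0450) = 0.4239
  Cl⁻ term: 0.102·4.9^0.62·exp(0.033·40+0.04·-10.3) = 0.6774
  r_corr = 0.4239 + 0.6774 = 1.101 μm/a
ISO 9223 Table 2 (carbon steel): 0 < 1.1 ≤ 1.3 μm/a ⇒ C1

C1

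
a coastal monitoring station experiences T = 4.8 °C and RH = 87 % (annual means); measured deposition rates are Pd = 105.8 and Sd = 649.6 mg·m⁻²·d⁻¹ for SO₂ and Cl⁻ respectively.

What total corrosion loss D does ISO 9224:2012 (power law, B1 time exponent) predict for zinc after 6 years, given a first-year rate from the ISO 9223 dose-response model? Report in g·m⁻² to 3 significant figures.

zinc: temperature factor f = +0.038·(-5.2) = -0.1976
  Pd branch = 0.0129·Pd^0.44·e^(0.046·RH+f) = 4.504 μm/a
  Cl⁻ term: 0.0175·649.6^0.57·exp(0.008·87+0.085·4.8) = 2.117
  sum: 4.504 + 2.117 → r_corr = 6.621 μm/a
ISO 9224: D(t) = r_corr · t^b with b = 0.813 (zinc, B1)
  D(6) = 6.621 × 6^0.813 = 6.621 × 4.292 = 28.42 μm
  Mass loss = 28.42 μm × 7.14 g/cm³ = 202.9 g·m⁻²

D(6) = 203 g·m⁻²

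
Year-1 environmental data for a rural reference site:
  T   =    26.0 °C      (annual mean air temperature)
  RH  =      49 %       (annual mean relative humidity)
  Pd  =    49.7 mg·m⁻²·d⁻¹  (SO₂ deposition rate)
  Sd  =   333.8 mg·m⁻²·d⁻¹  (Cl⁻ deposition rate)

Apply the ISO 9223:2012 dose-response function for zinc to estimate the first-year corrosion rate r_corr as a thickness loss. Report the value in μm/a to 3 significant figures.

zinc: f(T) = -0.071·(T−10) [T>10 °C] = -1.1360
  Pd branch = 0.0129·Pd^0.44·e^(0.046·RH+f) = 0.2201 μm/a
  Sd branch = 0.0175·Sd^0.57·e^(0.008·RH+0.085·T) = 6.478 μm/a
  r_corr = 0.2201 + 6.478 = 6.698 μm/a

r_corr = 6.70 μm/a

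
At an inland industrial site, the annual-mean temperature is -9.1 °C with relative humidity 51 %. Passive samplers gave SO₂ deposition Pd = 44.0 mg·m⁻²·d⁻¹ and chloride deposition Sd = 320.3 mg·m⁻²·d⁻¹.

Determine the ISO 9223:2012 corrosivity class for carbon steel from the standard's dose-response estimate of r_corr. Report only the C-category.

C2

carbon steel: T≤10 °C ⇒ hinge +0.150·(-9.1−10) = -2.8650
  sulphur-dioxide contribution → 2.001 μm/a
  chloride contribution → 13.64 μm/a
  ⇒ r_corr(carbon steel) = 15.64 μm/a
Category bounds: 1.3…25 μm/a bracket r_corr ⇒ C2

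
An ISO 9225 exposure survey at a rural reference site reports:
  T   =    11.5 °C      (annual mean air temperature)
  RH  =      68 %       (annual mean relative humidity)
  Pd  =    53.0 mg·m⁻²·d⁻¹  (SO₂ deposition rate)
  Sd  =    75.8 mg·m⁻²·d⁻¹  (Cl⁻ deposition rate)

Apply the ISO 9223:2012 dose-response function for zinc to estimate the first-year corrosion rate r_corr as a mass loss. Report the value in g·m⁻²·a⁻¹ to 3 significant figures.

r_corr = 17.6 g·m⁻²·a⁻¹

zinc: temperature factor f = -0.071·(1.5) = -0.1065
  Pd branch = 0.0129·Pd^0.44·e^(0.046·RH+f) = 1.519 μm/a
  Cl⁻ term: 0.0175·75.8^0.57·exp(0.008·68+0.085·11.5) = 0.9446
  sum: 1.519 + 0.9446 → r_corr = 2.463 μm/a
Convert to mass loss: 2.463 μm/a × 7.14 g/cm³ = 17.59 g·m⁻²·a⁻¹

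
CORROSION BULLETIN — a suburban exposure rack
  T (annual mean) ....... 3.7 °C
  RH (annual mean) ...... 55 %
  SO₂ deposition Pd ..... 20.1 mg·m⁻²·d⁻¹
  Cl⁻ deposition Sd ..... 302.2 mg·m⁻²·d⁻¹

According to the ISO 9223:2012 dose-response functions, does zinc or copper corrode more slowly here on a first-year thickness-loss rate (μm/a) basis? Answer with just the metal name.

copper

zinc: temperature factor f = +0.038·(-6.3) = -0.2394
  sulphur-dioxide contribution → 0.4773 μm/a
  chloride contribution → 0.9649 μm/a
  total first-year rate 1.442 μm/a
copper: T≤10 °C ⇒ hinge +0.126·(3.7−10) = -0.7938
  sulphur-dioxide contribution → 0.1342 μm/a
  chloride contribution → 0.416 μm/a
  total first-year rate 0.5501 μm/a
Ordering by μm/a: zinc (1.44) > copper (0.55)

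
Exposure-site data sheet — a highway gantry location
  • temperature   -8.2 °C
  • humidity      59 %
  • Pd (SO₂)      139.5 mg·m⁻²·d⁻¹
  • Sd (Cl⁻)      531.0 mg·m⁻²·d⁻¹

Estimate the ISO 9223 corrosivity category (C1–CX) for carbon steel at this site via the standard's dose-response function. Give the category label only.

carbon steel: temperature factor f = +0.150·(-18.2) = -2.7300
  SO₂ term: 1.77·139.5^0.52·exp(0.02·59-2.7300) = 4.898
  Cl⁻ term: 0.102·531.0^0.62·exp(0.033·59+0.04·-8.2) = 25.19
  r_corr = 4.898 + 25.19 = 30.09 μm/a
ISO 9223 Table 2 (carbon steel): 25 < 30.1 ≤ 50 μm/a ⇒ C3

C3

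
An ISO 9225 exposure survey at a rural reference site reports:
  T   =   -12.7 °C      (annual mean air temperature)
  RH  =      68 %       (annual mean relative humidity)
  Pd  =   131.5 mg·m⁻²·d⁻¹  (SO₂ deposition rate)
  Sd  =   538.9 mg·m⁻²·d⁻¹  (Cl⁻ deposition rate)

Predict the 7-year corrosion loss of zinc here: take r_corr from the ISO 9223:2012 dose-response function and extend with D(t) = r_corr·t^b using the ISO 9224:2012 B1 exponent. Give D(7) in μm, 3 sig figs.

zinc: f(T) = +0.038·(T−10) [T≤10 °C] = -0.8626
  Pd branch = 0.0129·Pd^0.44·e^(0.046·RH+f) = 1.064 μm/a
  Cl⁻ term: 0.0175·538.9^0.57·exp(0.008·68+0.085·-12.7) = 0.3693
  sum: 1.064 + 0.3693 → r_corr = 1.433 μm/a
Power-law: D(7) = r_corr · 7^0.813
  D(7) = 1.433 × 7^0.813 = 1.433 × 4.865 = 6.971 μm

D(7) = 6.97 μm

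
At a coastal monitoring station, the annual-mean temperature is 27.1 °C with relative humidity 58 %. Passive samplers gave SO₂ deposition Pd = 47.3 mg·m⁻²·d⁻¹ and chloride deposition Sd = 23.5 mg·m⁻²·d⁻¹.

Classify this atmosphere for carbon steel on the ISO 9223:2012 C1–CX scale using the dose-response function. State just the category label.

carbon steel: temperature factor f = -0.054·(17.1) = -0.9234
  sulphur-dioxide contribution → 16.66 μm/a
  chloride contribution → 14.48 μm/a
  ⇒ r_corr(carbon steel) = 31.14 μm/a
Category bounds: 25…50 μm/a bracket r_corr ⇒ C3

C3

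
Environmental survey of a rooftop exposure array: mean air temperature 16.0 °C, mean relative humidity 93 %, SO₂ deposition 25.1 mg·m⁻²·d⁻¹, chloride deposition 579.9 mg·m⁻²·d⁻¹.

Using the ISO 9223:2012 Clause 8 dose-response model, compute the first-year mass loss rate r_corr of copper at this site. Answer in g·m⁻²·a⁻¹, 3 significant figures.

copper: T>10 °C ⇒ hinge -0.080·(16.0−10) = -0.4800
  sulphur-dioxide contribution → 1.831 μm/a
  chloride contribution → 3.559 μm/a
  total first-year rate 5.39 μm/a
Convert to mass loss: 5.39 μm/a × 8.96 g/cm³ = 48.3 g·m⁻²·a⁻¹

r_corr = 48.3 g·m⁻²·a⁻¹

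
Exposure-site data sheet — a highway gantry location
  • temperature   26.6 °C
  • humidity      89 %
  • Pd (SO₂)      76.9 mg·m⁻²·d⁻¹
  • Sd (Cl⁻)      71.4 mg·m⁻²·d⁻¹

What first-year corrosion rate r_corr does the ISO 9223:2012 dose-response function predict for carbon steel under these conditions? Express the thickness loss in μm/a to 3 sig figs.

carbon steel: temperature factor f = -0.054·(16.6) = -0.8964
  SO₂ term: 1.77·76.9^0.52·exp(0.02·89-0.8964) = 40.96
  Sd branch = 0.102·Sd^0.62·e^(0.033·RH+0.04·T) = 78.61 μm/a
  r_corr = 40.96 + 78.61 = 119.6 μm/a

r_corr = 120 μm/a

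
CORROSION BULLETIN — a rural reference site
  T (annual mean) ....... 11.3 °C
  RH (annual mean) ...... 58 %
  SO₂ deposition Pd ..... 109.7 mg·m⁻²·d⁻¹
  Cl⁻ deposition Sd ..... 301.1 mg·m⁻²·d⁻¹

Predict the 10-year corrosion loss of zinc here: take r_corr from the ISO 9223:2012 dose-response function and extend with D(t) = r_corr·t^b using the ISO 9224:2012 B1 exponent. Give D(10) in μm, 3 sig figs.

D(10) = 20.9 μm

zinc: f(T) = -0.071·(T−10) [T>10 °C] = -0.0923
  sulphur-dioxide contribution → 1.339 μm/a
  chloride contribution → 1.882 μm/a
  ⇒ r_corr(zinc) = 3.221 μm/a
ISO 9224: D(t) = r_corr · t^b with b = 0.813 (zinc, B1)
  D(10) = 3.221 × 10^0.813 = 3.221 × 6.501 = 20.94 μm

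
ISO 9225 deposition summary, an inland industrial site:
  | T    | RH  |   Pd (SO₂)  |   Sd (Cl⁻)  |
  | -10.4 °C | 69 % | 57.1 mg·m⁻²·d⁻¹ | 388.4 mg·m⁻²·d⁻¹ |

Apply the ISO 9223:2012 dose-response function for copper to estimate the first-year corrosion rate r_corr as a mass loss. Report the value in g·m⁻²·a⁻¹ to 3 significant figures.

r_corr = 3.92 g·m⁻²·a⁻¹

copper: temperature factor f = +0.126·(-20.4) = -2.5704
  SO₂ term: 0.0053·57.1^0.26·exp(0.059·69-2.5704) = 0.06803
  Cl⁻ term: 0.01025·388.4^0.27·exp(0.036·69+0.049·-10.4) = 0.3692
  sum: 0.06803 + 0.3692 → r_corr = 0.4373 μm/a
Convert to mass loss: 0.4373 μm/a × 8.96 g/cm³ = 3.918 g·m⁻²·a⁻¹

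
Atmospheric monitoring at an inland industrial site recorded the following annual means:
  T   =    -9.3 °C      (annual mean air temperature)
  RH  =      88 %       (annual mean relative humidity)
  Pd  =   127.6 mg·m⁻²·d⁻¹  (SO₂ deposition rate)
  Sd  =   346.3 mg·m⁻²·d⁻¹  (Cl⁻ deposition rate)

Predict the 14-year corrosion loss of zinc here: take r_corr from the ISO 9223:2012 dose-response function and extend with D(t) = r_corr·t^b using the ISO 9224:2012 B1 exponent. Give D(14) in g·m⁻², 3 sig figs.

zinc: T≤10 °C ⇒ hinge +0.038·(-9.3−10) = -0.7334
  sulphur-dioxide contribution → 2.997 μm/a
  chloride contribution → 0.4497 μm/a
  total first-year rate 3.447 μm/a
Power-law: D(14) = r_corr · 14^0.813
  D(14) = 3.447 × 14^0.813 = 3.447 × 8.547 = 29.46 μm
  Mass loss = 29.46 μm × 7.14 g/cm³ = 210.3 g·m⁻²

D(14) = 210 g·m⁻²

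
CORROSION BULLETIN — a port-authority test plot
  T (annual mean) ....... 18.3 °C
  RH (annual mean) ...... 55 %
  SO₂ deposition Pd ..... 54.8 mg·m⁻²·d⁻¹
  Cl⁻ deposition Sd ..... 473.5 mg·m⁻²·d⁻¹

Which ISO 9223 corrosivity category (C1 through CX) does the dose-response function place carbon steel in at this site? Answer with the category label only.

carbon steel: T>10 °C ⇒ hinge -0.054·(18.3−10) = -0.4482
  Pd branch = 1.77·Pd^0.52·e^(0.02·RH+f) = 27.24 μm/a
  Sd branch = 0.102·Sd^0.62·e^(0.033·RH+0.04·T) = 59.35 μm/a
  r_corr = 27.24 + 59.35 = 86.59 μm/a
86.6 μm/a falls in (80, 200] for carbon steel → category C5

C5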